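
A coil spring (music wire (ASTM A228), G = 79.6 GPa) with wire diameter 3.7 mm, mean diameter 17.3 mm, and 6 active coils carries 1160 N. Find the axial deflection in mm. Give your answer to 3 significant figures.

19.3 mm

k = Gd⁴/(8D³N_a) = (79.6×10³)(3.7⁴)/(8·17.3³·6) = 60.026 N/mm
δ = F/k = 1160 / 60.026 = 19.325 mm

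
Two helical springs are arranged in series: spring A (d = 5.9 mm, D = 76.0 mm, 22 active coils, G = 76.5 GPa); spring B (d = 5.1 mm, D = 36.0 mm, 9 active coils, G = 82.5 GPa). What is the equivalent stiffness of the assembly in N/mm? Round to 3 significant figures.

1.12 N/mm

k_A = Gd⁴/(8D³N_a) = (76.5×10³)(5.9⁴)/(8·76.0³·22) = 1.1998 N/mm
k_B = Gd⁴/(8D³N_a) = (82.5×10³)(5.1⁴)/(8·36.0³·9) = 16.615 N/mm
Series: 1/k_eq = 1/1.1998 + 1/16.615 = 0.89365; k_eq = 1.119 N/mm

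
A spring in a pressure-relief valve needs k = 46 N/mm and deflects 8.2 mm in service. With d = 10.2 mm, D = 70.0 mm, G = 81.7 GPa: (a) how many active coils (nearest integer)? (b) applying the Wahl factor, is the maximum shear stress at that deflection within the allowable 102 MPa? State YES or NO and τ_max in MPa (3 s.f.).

N_a = Gd⁴/(8D³k) = (81.7×10³)(10.2⁴)/(8·70.0³·46) = 7.006 → N_a = 7
Actual rate k = Gd⁴/(8D³·7) = 46.041 N/mm
Working load F = kδ = 46.041·8.2 = 377.53 N
C = 70.0/10.2 = 6.8627; K_W = (4C−1)/(4C−4)+0.615/C = 1.2175
τ_max = K_W·8FD/(πd³) = 1.2175·63.415 = 77.21 MPa
τ_max ≤ 102 MPa → acceptable

(a) 7 coils; (b) YES, τ_max = 77.2 MPa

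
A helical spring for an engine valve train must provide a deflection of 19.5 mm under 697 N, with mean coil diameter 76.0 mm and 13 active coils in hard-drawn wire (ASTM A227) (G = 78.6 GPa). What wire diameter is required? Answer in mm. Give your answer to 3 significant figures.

12.0 mm

Required rate k = F/δ = 697/19.5 = 35.744 N/mm
d = (8D³N_a·k / G)^(1/4) = (8·76.0³·13·35.744 / (78.6×10³))^0.25
  = (20761)^0.25 = 12.0036 mm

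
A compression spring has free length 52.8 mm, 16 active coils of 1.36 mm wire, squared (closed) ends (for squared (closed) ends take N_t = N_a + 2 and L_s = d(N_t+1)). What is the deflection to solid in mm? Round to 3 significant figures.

N_t = 18; L_s = 1.36·19 = 25.84 mm
δ_solid = L₀ − L_s = 52.8 − 25.84 = 26.96 mm

27.0 mm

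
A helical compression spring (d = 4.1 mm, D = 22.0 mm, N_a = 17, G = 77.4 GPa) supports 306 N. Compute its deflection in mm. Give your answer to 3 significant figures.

20.3 mm

k = Gd⁴/(8D³N_a) = (77.4×10³)(4.1⁴)/(8·22.0³·17) = 15.103 N/mm
δ = F/k = 306 / 15.103 = 20.261 mm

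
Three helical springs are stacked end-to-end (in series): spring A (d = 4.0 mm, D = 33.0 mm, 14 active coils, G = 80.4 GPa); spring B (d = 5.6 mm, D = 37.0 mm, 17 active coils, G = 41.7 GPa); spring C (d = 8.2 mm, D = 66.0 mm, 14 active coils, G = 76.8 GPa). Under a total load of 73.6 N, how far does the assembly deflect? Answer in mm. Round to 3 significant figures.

k_A = Gd⁴/(8D³N_a) = (80.4×10³)(4.0⁴)/(8·33.0³·14) = 5.1137 N/mm
k_B = Gd⁴/(8D³N_a) = (41.7×10³)(5.6⁴)/(8·37.0³·17) = 5.9531 N/mm
k_C = Gd⁴/(8D³N_a) = (76.8×10³)(8.2⁴)/(8·66.0³·14) = 10.784 N/mm
Series: 1/k_eq = 1/5.1137 + 1/5.9531 + 1/10.784 = 0.45626; k_eq = 2.1917 N/mm
δ = F/k_eq = 73.6/2.1917 = 33.581 mm

33.6 mm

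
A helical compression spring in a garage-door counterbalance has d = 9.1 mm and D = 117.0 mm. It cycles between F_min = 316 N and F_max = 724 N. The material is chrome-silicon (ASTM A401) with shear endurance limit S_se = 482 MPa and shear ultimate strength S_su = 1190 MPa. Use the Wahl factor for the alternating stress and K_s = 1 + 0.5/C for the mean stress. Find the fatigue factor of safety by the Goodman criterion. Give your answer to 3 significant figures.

C = D/d = 117.0/9.1 = 12.8571; K_W = (4C−1)/(4C−4)+0.615/C = 1.1111; K_s = 1+0.5/C = 1.0389
F_a = (F_max−F_min)/2 = 204 N; F_m = (F_max+F_min)/2 = 520 N
τ_a = K_W·8F_aD/(πd³) = 1.1111 × 80.655 = 89.615 MPa
τ_m = K_s·8F_mD/(πd³) = 1.0389 × 205.59 = 213.59 MPa
Goodman: 1/n_f = τ_a/S_se + τ_m/S_su = 89.615/482 + 213.59/1190 = 0.18592 + 0.17948 = 0.36541
n_f = 1/0.36541 = 2.737

2.74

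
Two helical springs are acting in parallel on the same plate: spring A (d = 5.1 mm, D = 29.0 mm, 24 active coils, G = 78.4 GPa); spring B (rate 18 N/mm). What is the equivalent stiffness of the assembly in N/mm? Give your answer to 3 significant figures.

k_A = Gd⁴/(8D³N_a) = (78.4×10³)(5.1⁴)/(8·29.0³·24) = 11.327 N/mm
Parallel: k_eq = 11.327 + 18 = 29.327 N/mm

29.3 N/mm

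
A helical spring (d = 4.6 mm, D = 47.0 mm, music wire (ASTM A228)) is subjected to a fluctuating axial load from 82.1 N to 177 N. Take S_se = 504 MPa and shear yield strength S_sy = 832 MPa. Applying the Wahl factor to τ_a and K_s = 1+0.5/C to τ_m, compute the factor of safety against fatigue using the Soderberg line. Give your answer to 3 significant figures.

3.00

C = D/d = 47.0/4.6 = 10.2174; K_W = (4C−1)/(4C−4)+0.615/C = 1.1416; K_s = 1+0.5/C = 1.0489
F_a = (F_max−F_min)/2 = 47.45 N; F_m = (F_max+F_min)/2 = 129.55 N
τ_a = K_W·8F_aD/(πd³) = 1.1416 × 58.345 = 66.604 MPa
τ_m = K_s·8F_mD/(πd³) = 1.0489 × 159.29 = 167.09 MPa
Soderberg: 1/n_f = τ_a/S_se + τ_m/S_sy = 66.604/504 + 167.09/832 = 0.13215 + 0.20083 = 0.33298
n_f = 1/0.33298 = 3.003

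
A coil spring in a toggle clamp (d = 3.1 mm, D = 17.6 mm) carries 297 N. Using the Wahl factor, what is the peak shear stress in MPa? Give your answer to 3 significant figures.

567 MPa

Spring index C = D/d = 17.6/3.1 = 5.6774
K_W = (4C−1)/(4C−4) + 0.615/C = 21.710/18.710 + 0.1083 = 1.2687
τ₀ = 8FD/(πd³) = 8·297·17.6/(π·3.1³) = 41817.6/93.591 = 446.81 MPa
τ_max = K·τ₀ = 1.2687 × 446.81 = 566.86 MPa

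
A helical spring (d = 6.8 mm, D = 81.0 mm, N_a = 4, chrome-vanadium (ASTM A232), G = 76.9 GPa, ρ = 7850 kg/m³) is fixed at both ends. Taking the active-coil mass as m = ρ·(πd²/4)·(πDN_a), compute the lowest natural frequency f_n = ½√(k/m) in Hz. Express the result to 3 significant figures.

91.3 Hz

k = Gd⁴/(8D³N_a) = (76.9×10³)(6.8⁴)/(8·81.0³·4) = 9.6685 N/mm = 9668.5 N/m
Wire length L = πDN_a = π·81.0·4 = 1017.9 mm
m = ρ·(πd²/4)·L = 7850 × 36.317×10⁻⁶ m² × 1.0179 m = 0.29018 kg
f_n = ½√(k/m) = 0.5·√(9668.5/0.29018) = 0.5·√(33318) = 91.267 Hz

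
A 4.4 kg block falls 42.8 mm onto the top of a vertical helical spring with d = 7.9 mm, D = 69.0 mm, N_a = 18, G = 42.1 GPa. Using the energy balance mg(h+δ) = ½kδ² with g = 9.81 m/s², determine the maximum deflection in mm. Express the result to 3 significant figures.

k = Gd⁴/(8D³N_a) = (42.1×10³)(7.9⁴)/(8·69.0³·18) = 3.4664 N/mm
W = mg = 4.4 × 9.81 = 43.164 N
½kδ² − Wδ − Wh = 0 → δ = (W + √(W² + 2kWh))/k
δ = (43.164 + √(1863.1 + 12807.8))/3.4664 = (43.164 + 121.12)/3.4664 = 47.394 mm

47.4 mm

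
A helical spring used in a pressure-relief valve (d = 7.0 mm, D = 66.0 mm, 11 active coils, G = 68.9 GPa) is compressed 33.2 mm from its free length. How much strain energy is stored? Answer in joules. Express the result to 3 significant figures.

3.60 J

k = Gd⁴/(8D³N_a) = (68.9×10³)(7.0⁴)/(8·66.0³·11) = 6.5388 N/mm
U = ½kδ² = 0.5 × 6.5388 × 33.2² = 3603.7 N·mm = 3.6037 J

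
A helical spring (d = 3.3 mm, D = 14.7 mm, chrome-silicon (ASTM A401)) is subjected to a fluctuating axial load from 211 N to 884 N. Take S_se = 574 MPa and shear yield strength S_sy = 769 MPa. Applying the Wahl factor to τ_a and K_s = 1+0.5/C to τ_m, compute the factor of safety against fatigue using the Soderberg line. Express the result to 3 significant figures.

C = D/d = 14.7/3.3 = 4.4545; K_W = (4C−1)/(4C−4)+0.615/C = 1.3552; K_s = 1+0.5/C = 1.1122
F_a = (F_max−F_min)/2 = 336.5 N; F_m = (F_max+F_min)/2 = 547.5 N
τ_a = K_W·8F_aD/(πd³) = 1.3552 × 350.51 = 475 MPa
τ_m = K_s·8F_mD/(πd³) = 1.1122 × 570.3 = 634.31 MPa
Soderberg: 1/n_f = τ_a/S_se + τ_m/S_sy = 475/574 + 634.31/769 = 0.82753 + 0.82485 = 1.6524
n_f = 1/1.6524 = 0.6052

0.605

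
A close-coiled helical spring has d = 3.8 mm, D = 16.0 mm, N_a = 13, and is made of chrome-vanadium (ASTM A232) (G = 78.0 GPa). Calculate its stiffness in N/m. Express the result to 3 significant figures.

k = Gd⁴/(8D³N_a) = (78.0×10³ × 3.8⁴) / (8 × 16.0³ × 13)
  = 1.62641e+07 / 425984 = 38.18 N/mm = 38180 N/m

38200 N/m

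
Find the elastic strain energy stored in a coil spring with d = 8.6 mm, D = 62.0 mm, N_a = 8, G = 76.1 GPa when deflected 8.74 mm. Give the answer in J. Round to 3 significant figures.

k = Gd⁴/(8D³N_a) = (76.1×10³)(8.6⁴)/(8·62.0³·8) = 27.291 N/mm
U = ½kδ² = 0.5 × 27.291 × 8.74² = 1042.4 N·mm = 1.0424 J

1.04 J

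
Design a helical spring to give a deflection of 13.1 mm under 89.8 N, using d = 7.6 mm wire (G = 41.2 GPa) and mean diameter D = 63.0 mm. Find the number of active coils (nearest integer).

10

Required rate k = F/δ = 89.8/13.1 = 6.855 N/mm
N_a = Gd⁴/(8D³k) = (41.2×10³ × 7.6⁴)/(8 × 63.0³ × 6.855)
    = 1.37452e+08 / 1.37125e+07 = 10.02 → 10 coils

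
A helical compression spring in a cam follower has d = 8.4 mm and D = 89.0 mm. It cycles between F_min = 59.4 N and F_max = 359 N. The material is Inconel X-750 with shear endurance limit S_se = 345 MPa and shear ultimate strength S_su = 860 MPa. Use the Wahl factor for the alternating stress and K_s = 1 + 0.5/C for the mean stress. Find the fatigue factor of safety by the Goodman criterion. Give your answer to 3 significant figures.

C = D/d = 89.0/8.4 = 10.5952; K_W = (4C−1)/(4C−4)+0.615/C = 1.1362; K_s = 1+0.5/C = 1.0472
F_a = (F_max−F_min)/2 = 149.8 N; F_m = (F_max+F_min)/2 = 209.2 N
τ_a = K_W·8F_aD/(πd³) = 1.1362 × 57.28 = 65.082 MPa
τ_m = K_s·8F_mD/(πd³) = 1.0472 × 79.993 = 83.768 MPa
Goodman: 1/n_f = τ_a/S_se + τ_m/S_su = 65.082/345 + 83.768/860 = 0.18864 + 0.09741 = 0.28605
n_f = 1/0.28605 = 3.496

3.50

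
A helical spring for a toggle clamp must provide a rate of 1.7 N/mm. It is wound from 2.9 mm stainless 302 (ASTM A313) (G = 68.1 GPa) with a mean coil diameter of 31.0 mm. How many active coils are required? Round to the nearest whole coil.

N_a = Gd⁴/(8D³k) = (68.1×10³ × 2.9⁴)/(8 × 31.0³ × 1.7)
    = 4.81658e+06 / 405158 = 11.89 → 12 coils

12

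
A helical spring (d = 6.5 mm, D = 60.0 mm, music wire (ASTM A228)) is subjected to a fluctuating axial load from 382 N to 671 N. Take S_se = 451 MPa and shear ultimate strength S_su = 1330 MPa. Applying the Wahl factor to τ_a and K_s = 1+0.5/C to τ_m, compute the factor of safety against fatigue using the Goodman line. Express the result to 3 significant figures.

C = D/d = 60.0/6.5 = 9.2308; K_W = (4C−1)/(4C−4)+0.615/C = 1.1577; K_s = 1+0.5/C = 1.0542
F_a = (F_max−F_min)/2 = 144.5 N; F_m = (F_max+F_min)/2 = 526.5 N
τ_a = K_W·8F_aD/(πd³) = 1.1577 × 80.393 = 93.075 MPa
τ_m = K_s·8F_mD/(πd³) = 1.0542 × 292.92 = 308.79 MPa
Goodman: 1/n_f = τ_a/S_se + τ_m/S_su = 93.075/451 + 308.79/1330 = 0.20637 + 0.23217 = 0.43855
n_f = 1/0.43855 = 2.28

2.28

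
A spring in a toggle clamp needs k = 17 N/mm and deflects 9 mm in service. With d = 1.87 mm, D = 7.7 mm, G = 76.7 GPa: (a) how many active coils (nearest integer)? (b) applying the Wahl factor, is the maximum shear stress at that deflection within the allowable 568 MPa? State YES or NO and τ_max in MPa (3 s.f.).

(a) 15 coils; (b) NO, τ_max = 642 MPa

N_a = Gd⁴/(8D³k) = (76.7×10³)(1.87⁴)/(8·7.7³·17) = 15.11 → N_a = 15
Actual rate k = Gd⁴/(8D³·15) = 17.12 N/mm
Working load F = kδ = 17.12·9 = 154.08 N
C = 7.7/1.87 = 4.1176; K_W = (4C−1)/(4C−4)+0.615/C = 1.3899
τ_max = K_W·8FD/(πd³) = 1.3899·462.02 = 642.17 MPa
τ_max > 568 MPa → exceeds allowable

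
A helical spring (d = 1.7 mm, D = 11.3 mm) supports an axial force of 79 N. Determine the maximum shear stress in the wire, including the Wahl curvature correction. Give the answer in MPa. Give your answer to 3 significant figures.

Spring index C = D/d = 11.3/1.7 = 6.6471
K_W = (4C−1)/(4C−4) + 0.615/C = 25.588/22.588 + 0.0925 = 1.2253
τ₀ = 8FD/(πd³) = 8·79·11.3/(π·1.7³) = 7141.6/15.435 = 462.7 MPa
τ_max = K·τ₀ = 1.2253 × 462.7 = 566.96 MPa

567 MPa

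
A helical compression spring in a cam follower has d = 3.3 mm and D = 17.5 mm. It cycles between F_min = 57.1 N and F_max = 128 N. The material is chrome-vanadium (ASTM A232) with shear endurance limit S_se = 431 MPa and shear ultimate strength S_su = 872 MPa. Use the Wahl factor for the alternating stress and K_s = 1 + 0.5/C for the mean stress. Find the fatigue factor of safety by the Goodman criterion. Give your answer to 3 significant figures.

3.63

C = D/d = 17.5/3.3 = 5.3030; K_W = (4C−1)/(4C−4)+0.615/C = 1.2903; K_s = 1+0.5/C = 1.0943
F_a = (F_max−F_min)/2 = 35.45 N; F_m = (F_max+F_min)/2 = 92.55 N
τ_a = K_W·8F_aD/(πd³) = 1.2903 × 43.959 = 56.719 MPa
τ_m = K_s·8F_mD/(πd³) = 1.0943 × 114.77 = 125.59 MPa
Goodman: 1/n_f = τ_a/S_se + τ_m/S_su = 56.719/431 + 125.59/872 = 0.13160 + 0.14402 = 0.27562
n_f = 1/0.27562 = 3.628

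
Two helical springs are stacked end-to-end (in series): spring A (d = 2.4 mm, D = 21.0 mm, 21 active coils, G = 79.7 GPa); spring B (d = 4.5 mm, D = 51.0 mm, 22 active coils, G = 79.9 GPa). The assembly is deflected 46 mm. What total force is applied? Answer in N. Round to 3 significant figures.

k_A = Gd⁴/(8D³N_a) = (79.7×10³)(2.4⁴)/(8·21.0³·21) = 1.6996 N/mm
k_B = Gd⁴/(8D³N_a) = (79.9×10³)(4.5⁴)/(8·51.0³·22) = 1.4034 N/mm
Series: 1/k_eq = 1/1.6996 + 1/1.4034 = 1.301; k_eq = 0.76867 N/mm
F = k_eq·δ = 0.76867·46 = 35.359 N

35.4 N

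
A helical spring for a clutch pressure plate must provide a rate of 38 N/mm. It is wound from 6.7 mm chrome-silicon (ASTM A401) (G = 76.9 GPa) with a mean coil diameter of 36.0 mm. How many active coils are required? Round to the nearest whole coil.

N_a = Gd⁴/(8D³k) = (76.9×10³ × 6.7⁴)/(8 × 36.0³ × 38)
    = 1.54962e+08 / 1.41834e+07 = 10.93 → 11 coils

11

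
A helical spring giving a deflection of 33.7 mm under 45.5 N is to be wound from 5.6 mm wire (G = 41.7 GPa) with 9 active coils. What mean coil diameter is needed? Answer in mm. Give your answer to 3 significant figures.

75.0 mm

Required rate k = F/δ = 45.5/33.7 = 1.3501 N/mm
D = (Gd⁴/(8N_a·k))^(1/3) = (41.7×10³·5.6⁴/(8·9·1.3501))^(1/3)
  = (421866)^(1/3) = 74.9994 mm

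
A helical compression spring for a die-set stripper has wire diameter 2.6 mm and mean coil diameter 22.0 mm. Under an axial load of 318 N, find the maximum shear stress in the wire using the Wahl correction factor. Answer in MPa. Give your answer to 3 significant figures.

1190 MPa

Spring index C = D/d = 22.0/2.6 = 8.4615
K_W = (4C−1)/(4C−4) + 0.615/C = 32.846/29.846 + 0.0727 = 1.1732
τ₀ = 8FD/(πd³) = 8·318·22.0/(π·2.6³) = 55968/55.217 = 1013.6 MPa
τ_max = K·τ₀ = 1.1732 × 1013.6 = 1189.2 MPa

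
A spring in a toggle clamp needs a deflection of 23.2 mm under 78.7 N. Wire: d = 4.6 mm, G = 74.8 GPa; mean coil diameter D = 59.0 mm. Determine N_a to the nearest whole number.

6

Required rate k = F/δ = 78.7/23.2 = 3.3922 N/mm
N_a = Gd⁴/(8D³k) = (74.8×10³ × 4.6⁴)/(8 × 59.0³ × 3.3922)
    = 3.34914e+07 / 5.57356e+06 = 6.009 → 6 coils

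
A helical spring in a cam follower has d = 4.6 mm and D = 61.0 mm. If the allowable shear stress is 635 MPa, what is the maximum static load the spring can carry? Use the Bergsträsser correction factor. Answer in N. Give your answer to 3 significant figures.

362 N

C = D/d = 61.0/4.6 = 13.2609
K_B = (4C+2)/(4C−3) = 55.043/50.043 = 1.0999
τ_max = K·8FD/(πd³) → F_max = τ_allow·πd³/(8DK)
F_max = 635·π·4.6³/(8·61.0·1.0999) = 1.9418e+05/536.76 = 361.76 N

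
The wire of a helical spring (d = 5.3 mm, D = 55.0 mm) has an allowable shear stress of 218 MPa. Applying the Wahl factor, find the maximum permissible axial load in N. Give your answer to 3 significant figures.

C = D/d = 55.0/5.3 = 10.3774
K_W = (4C−1)/(4C−4) + 0.615/C = 40.509/37.509 + 0.0593 = 1.1392
τ_max = K·8FD/(πd³) → F_max = τ_allow·πd³/(8DK)
F_max = 218·π·5.3³/(8·55.0·1.1392) = 1.0196e+05/501.27 = 203.41 N

203 N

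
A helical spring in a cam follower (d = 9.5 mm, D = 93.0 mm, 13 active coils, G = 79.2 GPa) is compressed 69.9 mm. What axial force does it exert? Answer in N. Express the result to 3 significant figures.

k = Gd⁴/(8D³N_a) = (79.2×10³)(9.5⁴)/(8·93.0³·13) = 7.7115 N/mm
F = k·δ = 7.7115 × 69.9 = 539.03 N

539 N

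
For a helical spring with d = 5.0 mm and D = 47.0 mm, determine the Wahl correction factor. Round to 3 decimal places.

C = D/d = 47.0/5.0 = 9.4000
K_W = (4C−1)/(4C−4) + 0.615/C = 36.600/33.600 + 0.0654 = 1.1547

1.155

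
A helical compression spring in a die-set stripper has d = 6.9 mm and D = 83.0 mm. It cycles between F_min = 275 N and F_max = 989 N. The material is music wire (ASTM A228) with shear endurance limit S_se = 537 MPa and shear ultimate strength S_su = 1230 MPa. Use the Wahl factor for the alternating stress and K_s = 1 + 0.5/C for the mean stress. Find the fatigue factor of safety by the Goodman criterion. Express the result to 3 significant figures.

C = D/d = 83.0/6.9 = 12.0290; K_W = (4C−1)/(4C−4)+0.615/C = 1.1191; K_s = 1+0.5/C = 1.0416
F_a = (F_max−F_min)/2 = 357 N; F_m = (F_max+F_min)/2 = 632 N
τ_a = K_W·8F_aD/(πd³) = 1.1191 × 229.69 = 257.05 MPa
τ_m = K_s·8F_mD/(πd³) = 1.0416 × 406.62 = 423.52 MPa
Goodman: 1/n_f = τ_a/S_se + τ_m/S_su = 257.05/537 + 423.52/1230 = 0.47868 + 0.34433 = 0.82301
n_f = 1/0.82301 = 1.215

1.22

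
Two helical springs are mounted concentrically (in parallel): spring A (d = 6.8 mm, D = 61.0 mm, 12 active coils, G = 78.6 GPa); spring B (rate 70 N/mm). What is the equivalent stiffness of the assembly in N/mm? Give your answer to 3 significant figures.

77.7 N/mm

k_A = Gd⁴/(8D³N_a) = (78.6×10³)(6.8⁴)/(8·61.0³·12) = 7.7125 N/mm
Parallel: k_eq = 7.7125 + 70 = 77.713 N/mm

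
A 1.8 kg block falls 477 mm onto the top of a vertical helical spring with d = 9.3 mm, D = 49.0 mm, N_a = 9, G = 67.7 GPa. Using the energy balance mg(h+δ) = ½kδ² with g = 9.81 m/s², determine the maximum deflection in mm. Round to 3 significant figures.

17.1 mm

k = Gd⁴/(8D³N_a) = (67.7×10³)(9.3⁴)/(8·49.0³·9) = 59.786 N/mm
W = mg = 1.8 × 9.81 = 17.658 N
½kδ² − Wδ − Wh = 0 → δ = (W + √(W² + 2kWh))/k
δ = (17.658 + √(311.8 + 1.00714e+06))/59.786 = (17.658 + 1003.7)/59.786 = 17.084 mm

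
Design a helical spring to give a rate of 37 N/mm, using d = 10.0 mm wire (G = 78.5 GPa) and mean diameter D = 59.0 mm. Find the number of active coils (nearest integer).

N_a = Gd⁴/(8D³k) = (78.5×10³ × 10.0⁴)/(8 × 59.0³ × 37)
    = 7.85e+08 / 6.07922e+07 = 12.91 → 13 coils

13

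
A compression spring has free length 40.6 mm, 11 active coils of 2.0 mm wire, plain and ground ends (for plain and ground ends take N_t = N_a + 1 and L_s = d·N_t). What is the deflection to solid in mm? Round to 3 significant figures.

N_t = 12; L_s = 2.0·12 = 24 mm
δ_solid = L₀ − L_s = 40.6 − 24 = 16.6 mm

16.6 mm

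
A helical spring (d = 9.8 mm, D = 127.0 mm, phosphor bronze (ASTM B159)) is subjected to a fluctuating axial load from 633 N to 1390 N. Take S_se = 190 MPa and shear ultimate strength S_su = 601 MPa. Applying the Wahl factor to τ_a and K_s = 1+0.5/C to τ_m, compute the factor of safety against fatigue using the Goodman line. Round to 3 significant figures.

0.735

C = D/d = 127.0/9.8 = 12.9592; K_W = (4C−1)/(4C−4)+0.615/C = 1.1102; K_s = 1+0.5/C = 1.0386
F_a = (F_max−F_min)/2 = 378.5 N; F_m = (F_max+F_min)/2 = 1011.5 N
τ_a = K_W·8F_aD/(πd³) = 1.1102 × 130.06 = 144.38 MPa
τ_m = K_s·8F_mD/(πd³) = 1.0386 × 347.56 = 360.97 MPa
Goodman: 1/n_f = τ_a/S_se + τ_m/S_su = 144.38/190 + 360.97/601 = 0.75992 + 0.60062 = 1.3605
n_f = 1/1.3605 = 0.735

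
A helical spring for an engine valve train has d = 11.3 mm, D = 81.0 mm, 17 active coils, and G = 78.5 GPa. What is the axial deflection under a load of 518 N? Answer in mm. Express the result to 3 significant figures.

k = Gd⁴/(8D³N_a) = (78.5×10³)(11.3⁴)/(8·81.0³·17) = 17.709 N/mm
δ = F/k = 518 / 17.709 = 29.251 mm

29.3 mm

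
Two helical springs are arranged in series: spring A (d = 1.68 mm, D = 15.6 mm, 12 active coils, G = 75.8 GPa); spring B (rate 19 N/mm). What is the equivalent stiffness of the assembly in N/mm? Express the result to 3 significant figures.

1.52 N/mm

k_A = Gd⁴/(8D³N_a) = (75.8×10³)(1.68⁴)/(8·15.6³·12) = 1.6568 N/mm
Series: 1/k_eq = 1/1.6568 + 1/19 = 0.65622; k_eq = 1.5239 N/mm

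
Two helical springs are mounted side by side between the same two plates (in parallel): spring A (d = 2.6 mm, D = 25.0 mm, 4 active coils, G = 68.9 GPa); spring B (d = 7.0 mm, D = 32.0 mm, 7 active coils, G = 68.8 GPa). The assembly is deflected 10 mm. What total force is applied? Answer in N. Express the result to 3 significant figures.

963 N

k_A = Gd⁴/(8D³N_a) = (68.9×10³)(2.6⁴)/(8·25.0³·4) = 6.2971 N/mm
k_B = Gd⁴/(8D³N_a) = (68.8×10³)(7.0⁴)/(8·32.0³·7) = 90.021 N/mm
Parallel: k_eq = 6.2971 + 90.021 = 96.318 N/mm
F = k_eq·δ = 96.318·10 = 963.18 N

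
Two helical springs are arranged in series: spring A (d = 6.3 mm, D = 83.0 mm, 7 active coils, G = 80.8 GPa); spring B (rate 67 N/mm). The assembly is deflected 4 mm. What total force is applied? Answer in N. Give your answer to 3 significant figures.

15.0 N

k_A = Gd⁴/(8D³N_a) = (80.8×10³)(6.3⁴)/(8·83.0³·7) = 3.9751 N/mm
Series: 1/k_eq = 1/3.9751 + 1/67 = 0.26649; k_eq = 3.7525 N/mm
F = k_eq·δ = 3.7525·4 = 15.01 N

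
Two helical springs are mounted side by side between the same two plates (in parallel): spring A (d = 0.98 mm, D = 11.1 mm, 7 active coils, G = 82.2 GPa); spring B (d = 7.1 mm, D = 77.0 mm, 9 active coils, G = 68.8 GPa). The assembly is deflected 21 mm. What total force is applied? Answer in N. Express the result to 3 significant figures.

k_A = Gd⁴/(8D³N_a) = (82.2×10³)(0.98⁴)/(8·11.1³·7) = 0.98996 N/mm
k_B = Gd⁴/(8D³N_a) = (68.8×10³)(7.1⁴)/(8·77.0³·9) = 5.3188 N/mm
Parallel: k_eq = 0.98996 + 5.3188 = 6.3088 N/mm
F = k_eq·δ = 6.3088·21 = 132.48 N

132 N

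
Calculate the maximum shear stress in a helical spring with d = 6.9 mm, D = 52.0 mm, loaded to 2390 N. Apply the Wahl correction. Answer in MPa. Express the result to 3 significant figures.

1150 MPa

Spring index C = D/d = 52.0/6.9 = 7.5362
K_W = (4C−1)/(4C−4) + 0.615/C = 29.145/26.145 + 0.0816 = 1.1964
τ₀ = 8FD/(πd³) = 8·2390·52.0/(π·6.9³) = 994240/1032 = 963.37 MPa
τ_max = K·τ₀ = 1.1964 × 963.37 = 1152.5 MPa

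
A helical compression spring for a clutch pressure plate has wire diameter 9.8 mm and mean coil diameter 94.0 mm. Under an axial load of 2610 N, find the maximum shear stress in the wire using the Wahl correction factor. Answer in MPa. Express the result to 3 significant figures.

Spring index C = D/d = 94.0/9.8 = 9.5918
K_W = (4C−1)/(4C−4) + 0.615/C = 37.367/34.367 + 0.0641 = 1.1514
τ₀ = 8FD/(πd³) = 8·2610·94.0/(π·9.8³) = 1.96272e+06/2956.8 = 663.79 MPa
τ_max = K·τ₀ = 1.1514 × 663.79 = 764.29 MPa

764 MPa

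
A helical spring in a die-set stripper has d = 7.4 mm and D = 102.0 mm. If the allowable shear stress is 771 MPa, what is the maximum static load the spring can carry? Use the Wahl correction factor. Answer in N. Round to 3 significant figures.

1090 N

C = D/d = 102.0/7.4 = 13.7838
K_W = (4C−1)/(4C−4) + 0.615/C = 54.135/51.135 + 0.0446 = 1.1033
τ_max = K·8FD/(πd³) → F_max = τ_allow·πd³/(8DK)
F_max = 771·π·7.4³/(8·102.0·1.1033) = 9.8152e+05/900.28 = 1090.2 N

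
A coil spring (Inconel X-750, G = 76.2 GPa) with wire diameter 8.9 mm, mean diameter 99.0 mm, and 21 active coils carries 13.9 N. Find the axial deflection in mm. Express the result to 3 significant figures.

k = Gd⁴/(8D³N_a) = (76.2×10³)(8.9⁴)/(8·99.0³·21) = 2.9329 N/mm
δ = F/k = 13.9 / 2.9329 = 4.7393 mm

4.74 mm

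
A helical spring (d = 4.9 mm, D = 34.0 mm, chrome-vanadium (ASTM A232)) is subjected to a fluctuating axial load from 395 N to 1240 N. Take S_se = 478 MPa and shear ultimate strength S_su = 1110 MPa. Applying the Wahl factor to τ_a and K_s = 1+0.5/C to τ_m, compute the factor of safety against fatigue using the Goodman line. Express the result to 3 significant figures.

C = D/d = 34.0/4.9 = 6.9388; K_W = (4C−1)/(4C−4)+0.615/C = 1.2149; K_s = 1+0.5/C = 1.0721
F_a = (F_max−F_min)/2 = 422.5 N; F_m = (F_max+F_min)/2 = 817.5 N
τ_a = K_W·8F_aD/(πd³) = 1.2149 × 310.93 = 377.75 MPa
τ_m = K_s·8F_mD/(πd³) = 1.0721 × 601.61 = 644.97 MPa
Goodman: 1/n_f = τ_a/S_se + τ_m/S_su = 377.75/478 + 644.97/1110 = 0.79027 + 0.58105 = 1.3713
n_f = 1/1.3713 = 0.7292

0.729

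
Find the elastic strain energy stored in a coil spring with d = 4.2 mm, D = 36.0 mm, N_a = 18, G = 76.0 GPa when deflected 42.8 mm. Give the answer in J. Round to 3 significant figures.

k = Gd⁴/(8D³N_a) = (76.0×10³)(4.2⁴)/(8·36.0³·18) = 3.52 N/mm
U = ½kδ² = 0.5 × 3.52 × 42.8² = 3224 N·mm = 3.224 J

3.22 J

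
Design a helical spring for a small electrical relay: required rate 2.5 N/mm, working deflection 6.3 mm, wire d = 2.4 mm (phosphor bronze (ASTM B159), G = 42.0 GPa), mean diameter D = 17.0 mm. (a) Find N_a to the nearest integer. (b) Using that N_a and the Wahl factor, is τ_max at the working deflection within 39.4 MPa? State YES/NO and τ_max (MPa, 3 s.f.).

N_a = Gd⁴/(8D³k) = (42.0×10³)(2.4⁴)/(8·17.0³·2.5) = 14.18 → N_a = 14
Actual rate k = Gd⁴/(8D³·14) = 2.5324 N/mm
Working load F = kδ = 2.5324·6.3 = 15.954 N
C = 17.0/2.4 = 7.0833; K_W = (4C−1)/(4C−4)+0.615/C = 1.2101
τ_max = K_W·8FD/(πd³) = 1.2101·49.96 = 60.458 MPa
τ_max > 39.4 MPa → exceeds allowable

(a) 14 coils; (b) NO, τ_max = 60.5 MPa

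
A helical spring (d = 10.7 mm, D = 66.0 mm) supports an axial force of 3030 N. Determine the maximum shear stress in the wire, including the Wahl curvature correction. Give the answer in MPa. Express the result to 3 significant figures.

517 MPa

Spring index C = D/d = 66.0/10.7 = 6.1682
K_W = (4C−1)/(4C−4) + 0.615/C = 23.673/20.673 + 0.0997 = 1.2448
τ₀ = 8FD/(πd³) = 8·3030·66.0/(π·10.7³) = 1.59984e+06/3848.6 = 415.7 MPa
τ_max = K·τ₀ = 1.2448 × 415.7 = 517.47 MPa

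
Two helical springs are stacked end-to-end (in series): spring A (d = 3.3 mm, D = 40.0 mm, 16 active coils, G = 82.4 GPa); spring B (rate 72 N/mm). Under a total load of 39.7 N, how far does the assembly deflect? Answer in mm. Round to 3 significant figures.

33.8 mm

k_A = Gd⁴/(8D³N_a) = (82.4×10³)(3.3⁴)/(8·40.0³·16) = 1.1929 N/mm
Series: 1/k_eq = 1/1.1929 + 1/72 = 0.8522; k_eq = 1.1734 N/mm
δ = F/k_eq = 39.7/1.1734 = 33.832 mm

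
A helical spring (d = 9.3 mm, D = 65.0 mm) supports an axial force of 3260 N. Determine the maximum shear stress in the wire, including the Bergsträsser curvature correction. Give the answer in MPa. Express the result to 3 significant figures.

Spring index C = D/d = 65.0/9.3 = 6.9892
K_B = (4C+2)/(4C−3) = 29.957/24.957 = 1.2003
τ₀ = 8FD/(πd³) = 8·3260·65.0/(π·9.3³) = 1.6952e+06/2527 = 670.85 MPa
τ_max = K·τ₀ = 1.2003 × 670.85 = 805.25 MPa

805 MPa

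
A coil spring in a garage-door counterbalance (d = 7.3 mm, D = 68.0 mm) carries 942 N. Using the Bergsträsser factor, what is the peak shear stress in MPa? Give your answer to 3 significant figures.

481 MPa

Spring index C = D/d = 68.0/7.3 = 9.3151
K_B = (4C+2)/(4C−3) = 39.260/34.260 = 1.1459
τ₀ = 8FD/(πd³) = 8·942·68.0/(π·7.3³) = 512448/1222.1 = 419.31 MPa
τ_max = K·τ₀ = 1.1459 × 419.31 = 480.5 MPa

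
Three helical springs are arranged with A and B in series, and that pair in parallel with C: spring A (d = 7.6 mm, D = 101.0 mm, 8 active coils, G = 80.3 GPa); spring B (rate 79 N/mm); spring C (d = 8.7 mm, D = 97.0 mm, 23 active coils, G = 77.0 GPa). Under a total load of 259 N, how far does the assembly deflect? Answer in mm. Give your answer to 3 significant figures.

k_A = Gd⁴/(8D³N_a) = (80.3×10³)(7.6⁴)/(8·101.0³·8) = 4.0628 N/mm
k_C = Gd⁴/(8D³N_a) = (77.0×10³)(8.7⁴)/(8·97.0³·23) = 2.6268 N/mm
Springs A,B series: k_AB = 1/(1/4.0628+1/79) = 3.8641 N/mm; parallel with C: k_eq = 3.8641+2.6268 = 6.4909 N/mm
δ = F/k_eq = 259/6.4909 = 39.902 mm

39.9 mm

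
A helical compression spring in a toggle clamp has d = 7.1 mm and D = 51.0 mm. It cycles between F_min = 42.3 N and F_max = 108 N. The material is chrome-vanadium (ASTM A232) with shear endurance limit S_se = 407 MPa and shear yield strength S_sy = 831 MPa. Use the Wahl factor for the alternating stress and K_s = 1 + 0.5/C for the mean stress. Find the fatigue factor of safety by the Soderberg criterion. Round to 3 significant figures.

14.2

C = D/d = 51.0/7.1 = 7.1831; K_W = (4C−1)/(4C−4)+0.615/C = 1.2069; K_s = 1+0.5/C = 1.0696
F_a = (F_max−F_min)/2 = 32.85 N; F_m = (F_max+F_min)/2 = 75.15 N
τ_a = K_W·8F_aD/(πd³) = 1.2069 × 11.92 = 14.386 MPa
τ_m = K_s·8F_mD/(πd³) = 1.0696 × 27.269 = 29.167 MPa
Soderberg: 1/n_f = τ_a/S_se + τ_m/S_sy = 14.386/407 + 29.167/831 = 0.03535 + 0.03510 = 0.070445
n_f = 1/0.070445 = 14.2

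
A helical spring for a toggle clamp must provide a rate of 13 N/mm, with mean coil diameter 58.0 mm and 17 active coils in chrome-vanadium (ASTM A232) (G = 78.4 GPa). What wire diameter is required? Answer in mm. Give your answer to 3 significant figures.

d = (8D³N_a·k / G)^(1/4) = (8·58.0³·17·13 / (78.4×10³))^0.25
  = (4400)^0.25 = 8.1445 mm

8.14 mm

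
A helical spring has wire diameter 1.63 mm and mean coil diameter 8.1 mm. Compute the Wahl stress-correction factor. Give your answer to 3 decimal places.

1.313

C = D/d = 8.1/1.63 = 4.9693
K_W = (4C−1)/(4C−4) + 0.615/C = 18.877/15.877 + 0.1238 = 1.3127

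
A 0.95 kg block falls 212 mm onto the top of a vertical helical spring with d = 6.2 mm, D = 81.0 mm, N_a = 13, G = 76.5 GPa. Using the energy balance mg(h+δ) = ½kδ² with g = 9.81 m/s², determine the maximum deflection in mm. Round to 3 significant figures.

k = Gd⁴/(8D³N_a) = (76.5×10³)(6.2⁴)/(8·81.0³·13) = 2.0452 N/mm
W = mg = 0.95 × 9.81 = 9.3195 N
½kδ² − Wδ − Wh = 0 → δ = (W + √(W² + 2kWh))/k
δ = (9.3195 + √(86.853 + 8081.62))/2.0452 = (9.3195 + 90.38)/2.0452 = 48.747 mm

48.7 mm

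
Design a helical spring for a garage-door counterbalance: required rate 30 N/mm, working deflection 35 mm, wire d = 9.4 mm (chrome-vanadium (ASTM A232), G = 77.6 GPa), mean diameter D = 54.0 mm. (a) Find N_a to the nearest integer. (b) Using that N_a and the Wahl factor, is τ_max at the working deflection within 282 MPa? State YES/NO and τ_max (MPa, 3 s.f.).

N_a = Gd⁴/(8D³k) = (77.6×10³)(9.4⁴)/(8·54.0³·30) = 16.03 → N_a = 16
Actual rate k = Gd⁴/(8D³·16) = 30.06 N/mm
Working load F = kδ = 30.06·35 = 1052.1 N
C = 54.0/9.4 = 5.7447; K_W = (4C−1)/(4C−4)+0.615/C = 1.2651
τ_max = K_W·8FD/(πd³) = 1.2651·174.18 = 220.36 MPa
τ_max ≤ 282 MPa → acceptable

(a) 16 coils; (b) YES, τ_max = 220 MPa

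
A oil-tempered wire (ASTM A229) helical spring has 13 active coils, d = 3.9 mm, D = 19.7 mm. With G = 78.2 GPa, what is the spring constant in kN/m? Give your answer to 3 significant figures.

22.8 kN/m

k = Gd⁴/(8D³N_a) = (78.2×10³ × 3.9⁴) / (8 × 19.7³ × 13)
  = 1.80911e+07 / 795119 = 22.753 N/mm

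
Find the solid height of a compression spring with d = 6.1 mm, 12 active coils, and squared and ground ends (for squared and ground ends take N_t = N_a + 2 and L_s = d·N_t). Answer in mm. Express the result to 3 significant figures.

squared and ground ends: N_t = N_a + 2 = 12 + 2 = 14
L_s = d·N_t = 6.1 × 14 = 85.4 mm

85.4 mm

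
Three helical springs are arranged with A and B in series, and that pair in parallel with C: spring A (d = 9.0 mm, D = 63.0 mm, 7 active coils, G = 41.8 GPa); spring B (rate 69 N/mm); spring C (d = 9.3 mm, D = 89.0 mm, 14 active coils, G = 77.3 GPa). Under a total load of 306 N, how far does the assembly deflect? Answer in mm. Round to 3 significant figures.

13.6 mm

k_A = Gd⁴/(8D³N_a) = (41.8×10³)(9.0⁴)/(8·63.0³·7) = 19.586 N/mm
k_C = Gd⁴/(8D³N_a) = (77.3×10³)(9.3⁴)/(8·89.0³·14) = 7.3236 N/mm
Springs A,B series: k_AB = 1/(1/19.586+1/69) = 15.255 N/mm; parallel with C: k_eq = 15.255+7.3236 = 22.579 N/mm
δ = F/k_eq = 306/22.579 = 13.552 mm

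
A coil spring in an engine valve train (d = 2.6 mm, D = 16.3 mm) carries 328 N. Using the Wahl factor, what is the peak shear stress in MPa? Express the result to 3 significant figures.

Spring index C = D/d = 16.3/2.6 = 6.2692
K_W = (4C−1)/(4C−4) + 0.615/C = 24.077/21.077 + 0.0981 = 1.2404
τ₀ = 8FD/(πd³) = 8·328·16.3/(π·2.6³) = 42771.2/55.217 = 774.61 MPa
τ_max = K·τ₀ = 1.2404 × 774.61 = 960.85 MPa

961 MPa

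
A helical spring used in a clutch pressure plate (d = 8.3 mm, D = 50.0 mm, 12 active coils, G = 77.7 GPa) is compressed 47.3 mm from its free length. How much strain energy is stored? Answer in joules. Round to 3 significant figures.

34.4 J

k = Gd⁴/(8D³N_a) = (77.7×10³)(8.3⁴)/(8·50.0³·12) = 30.729 N/mm
U = ½kδ² = 0.5 × 30.729 × 47.3² = 34375 N·mm = 34.375 J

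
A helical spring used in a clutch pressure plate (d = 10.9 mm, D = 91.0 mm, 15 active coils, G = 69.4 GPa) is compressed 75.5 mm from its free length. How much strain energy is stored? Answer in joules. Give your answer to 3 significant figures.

30.9 J

k = Gd⁴/(8D³N_a) = (69.4×10³)(10.9⁴)/(8·91.0³·15) = 10.833 N/mm
U = ½kδ² = 0.5 × 10.833 × 75.5² = 30876 N·mm = 30.876 J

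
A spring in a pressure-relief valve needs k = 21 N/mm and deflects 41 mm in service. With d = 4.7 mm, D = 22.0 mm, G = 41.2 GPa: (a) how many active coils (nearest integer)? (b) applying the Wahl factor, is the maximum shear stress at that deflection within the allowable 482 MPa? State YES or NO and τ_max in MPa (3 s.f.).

(a) 11 coils; (b) NO, τ_max = 634 MPa

N_a = Gd⁴/(8D³k) = (41.2×10³)(4.7⁴)/(8·22.0³·21) = 11.24 → N_a = 11
Actual rate k = Gd⁴/(8D³·11) = 21.455 N/mm
Working load F = kδ = 21.455·41 = 879.67 N
C = 22.0/4.7 = 4.6809; K_W = (4C−1)/(4C−4)+0.615/C = 1.3351
τ_max = K_W·8FD/(πd³) = 1.3351·474.67 = 633.75 MPa
τ_max > 482 MPa → exceeds allowable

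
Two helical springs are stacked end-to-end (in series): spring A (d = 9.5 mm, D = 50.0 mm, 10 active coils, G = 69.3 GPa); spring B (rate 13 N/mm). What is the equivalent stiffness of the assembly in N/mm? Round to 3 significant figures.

k_A = Gd⁴/(8D³N_a) = (69.3×10³)(9.5⁴)/(8·50.0³·10) = 56.445 N/mm
Series: 1/k_eq = 1/56.445 + 1/13 = 0.094639; k_eq = 10.566 N/mm

10.6 N/mm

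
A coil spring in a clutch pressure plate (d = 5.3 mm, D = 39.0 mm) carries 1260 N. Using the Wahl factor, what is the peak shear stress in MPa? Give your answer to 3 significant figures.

Spring index C = D/d = 39.0/5.3 = 7.3585
K_W = (4C−1)/(4C−4) + 0.615/C = 28.434/25.434 + 0.0836 = 1.2015
τ₀ = 8FD/(πd³) = 8·1260·39.0/(π·5.3³) = 393120/467.71 = 840.52 MPa
τ_max = K·τ₀ = 1.2015 × 840.52 = 1009.9 MPa

1010 MPa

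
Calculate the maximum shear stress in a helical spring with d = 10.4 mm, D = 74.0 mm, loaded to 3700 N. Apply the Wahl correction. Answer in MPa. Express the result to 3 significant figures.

749 MPa

Spring index C = D/d = 74.0/10.4 = 7.1154
K_W = (4C−1)/(4C−4) + 0.615/C = 27.462/24.462 + 0.0864 = 1.2091
τ₀ = 8FD/(πd³) = 8·3700·74.0/(π·10.4³) = 2.1904e+06/3533.9 = 619.83 MPa
τ_max = K·τ₀ = 1.2091 × 619.83 = 749.42 MPa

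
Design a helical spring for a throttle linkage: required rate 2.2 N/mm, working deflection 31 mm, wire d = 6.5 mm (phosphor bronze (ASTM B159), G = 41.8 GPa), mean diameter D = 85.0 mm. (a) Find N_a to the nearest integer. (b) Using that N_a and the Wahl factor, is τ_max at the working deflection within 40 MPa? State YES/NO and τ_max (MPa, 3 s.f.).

(a) 7 coils; (b) NO, τ_max = 58.8 MPa

N_a = Gd⁴/(8D³k) = (41.8×10³)(6.5⁴)/(8·85.0³·2.2) = 6.903 → N_a = 7
Actual rate k = Gd⁴/(8D³·7) = 2.1696 N/mm
Working load F = kδ = 2.1696·31 = 67.258 N
C = 85.0/6.5 = 13.0769; K_W = (4C−1)/(4C−4)+0.615/C = 1.1091
τ_max = K_W·8FD/(πd³) = 1.1091·53.011 = 58.796 MPa
τ_max > 40 MPa → exceeds allowable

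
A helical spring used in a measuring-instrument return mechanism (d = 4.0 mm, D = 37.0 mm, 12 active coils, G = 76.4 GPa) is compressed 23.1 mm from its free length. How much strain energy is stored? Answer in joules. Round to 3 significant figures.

k = Gd⁴/(8D³N_a) = (76.4×10³)(4.0⁴)/(8·37.0³·12) = 4.0221 N/mm
U = ½kδ² = 0.5 × 4.0221 × 23.1² = 1073.1 N·mm = 1.0731 J

1.07 J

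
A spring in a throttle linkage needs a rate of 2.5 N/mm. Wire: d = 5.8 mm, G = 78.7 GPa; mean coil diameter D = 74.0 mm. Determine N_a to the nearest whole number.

11

N_a = Gd⁴/(8D³k) = (78.7×10³ × 5.8⁴)/(8 × 74.0³ × 2.5)
    = 8.90608e+07 / 8.10448e+06 = 10.99 → 11 coils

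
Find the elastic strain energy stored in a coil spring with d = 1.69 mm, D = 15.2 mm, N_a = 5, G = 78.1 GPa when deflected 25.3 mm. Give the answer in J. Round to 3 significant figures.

k = Gd⁴/(8D³N_a) = (78.1×10³)(1.69⁴)/(8·15.2³·5) = 4.5353 N/mm
U = ½kδ² = 0.5 × 4.5353 × 25.3² = 1451.5 N·mm = 1.4515 J

1.45 J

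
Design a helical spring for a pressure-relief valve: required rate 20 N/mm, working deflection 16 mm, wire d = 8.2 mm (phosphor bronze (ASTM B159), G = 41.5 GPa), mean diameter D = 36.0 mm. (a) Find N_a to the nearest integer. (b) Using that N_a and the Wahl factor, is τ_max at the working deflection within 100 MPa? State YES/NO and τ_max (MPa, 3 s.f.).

N_a = Gd⁴/(8D³k) = (41.5×10³)(8.2⁴)/(8·36.0³·20) = 25.13 → N_a = 25
Actual rate k = Gd⁴/(8D³·25) = 20.108 N/mm
Working load F = kδ = 20.108·16 = 321.73 N
C = 36.0/8.2 = 4.3902; K_W = (4C−1)/(4C−4)+0.615/C = 1.3613
τ_max = K_W·8FD/(πd³) = 1.3613·53.492 = 72.819 MPa
τ_max ≤ 100 MPa → acceptable

(a) 25 coils; (b) YES, τ_max = 72.8 MPa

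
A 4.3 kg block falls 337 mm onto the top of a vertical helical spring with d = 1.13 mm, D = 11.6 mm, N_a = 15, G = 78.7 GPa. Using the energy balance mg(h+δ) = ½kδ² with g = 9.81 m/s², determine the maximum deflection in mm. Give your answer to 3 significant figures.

k = Gd⁴/(8D³N_a) = (78.7×10³)(1.13⁴)/(8·11.6³·15) = 0.68507 N/mm
W = mg = 4.3 × 9.81 = 42.183 N
½kδ² − Wδ − Wh = 0 → δ = (W + √(W² + 2kWh))/k
δ = (42.183 + √(1779.4 + 19477.4))/0.68507 = (42.183 + 145.8)/0.68507 = 274.4 mm

274 mm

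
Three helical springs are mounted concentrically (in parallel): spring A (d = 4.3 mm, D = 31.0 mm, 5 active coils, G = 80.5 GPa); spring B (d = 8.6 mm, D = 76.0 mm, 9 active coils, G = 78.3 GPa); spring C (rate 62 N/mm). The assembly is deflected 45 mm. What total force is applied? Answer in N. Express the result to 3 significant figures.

k_A = Gd⁴/(8D³N_a) = (80.5×10³)(4.3⁴)/(8·31.0³·5) = 23.095 N/mm
k_B = Gd⁴/(8D³N_a) = (78.3×10³)(8.6⁴)/(8·76.0³·9) = 13.551 N/mm
Parallel: k_eq = 23.095 + 13.551 + 62 = 98.647 N/mm
F = k_eq·δ = 98.647·45 = 4439.1 N

4440 N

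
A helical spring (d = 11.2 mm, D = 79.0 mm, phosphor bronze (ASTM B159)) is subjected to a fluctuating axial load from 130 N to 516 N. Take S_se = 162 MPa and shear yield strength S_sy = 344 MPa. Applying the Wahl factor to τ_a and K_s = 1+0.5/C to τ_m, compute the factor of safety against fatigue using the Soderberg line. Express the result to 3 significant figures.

2.85

C = D/d = 79.0/11.2 = 7.0536; K_W = (4C−1)/(4C−4)+0.615/C = 1.2111; K_s = 1+0.5/C = 1.0709
F_a = (F_max−F_min)/2 = 193 N; F_m = (F_max+F_min)/2 = 323 N
τ_a = K_W·8F_aD/(πd³) = 1.2111 × 27.636 = 33.469 MPa
τ_m = K_s·8F_mD/(πd³) = 1.0709 × 46.25 = 49.529 MPa
Soderberg: 1/n_f = τ_a/S_se + τ_m/S_sy = 33.469/162 + 49.529/344 = 0.20660 + 0.14398 = 0.35058
n_f = 1/0.35058 = 2.852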